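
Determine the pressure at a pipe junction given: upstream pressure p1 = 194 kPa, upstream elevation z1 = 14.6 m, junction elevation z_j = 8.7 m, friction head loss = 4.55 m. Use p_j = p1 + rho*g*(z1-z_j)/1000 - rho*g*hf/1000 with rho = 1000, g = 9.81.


Junction pressure: p_j = p1 + rho*g*(z1 - z_j)/1000 - rho*g*hf/1000.
Elevation term = 1000*9.81*(14.6 - 8.7)/1000 = 57.879 kPa.
Friction term = 1000*9.81*4.55/1000 = 44.636 kPa.
p_j = 194 + 57.879 - 44.636 = 207.24 kPa.

207.24


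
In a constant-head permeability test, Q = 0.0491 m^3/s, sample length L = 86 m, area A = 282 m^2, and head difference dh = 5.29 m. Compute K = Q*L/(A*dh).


From K = Q*L / (A*dh):
Numerator: Q*L = 0.0491 * 86 = 4.2226.
Denominator: A*dh = 282 * 5.29 = 1491.78.
K = 4.2226 / 1491.78 = 0.002831 m/s.

0.002831


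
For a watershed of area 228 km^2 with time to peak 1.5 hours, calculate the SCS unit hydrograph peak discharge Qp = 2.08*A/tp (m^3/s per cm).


SCS formula: Qp = 2.08 * A / tp.
Qp = 2.08 * 228 / 1.5
   = 474.24 / 1.5
   = 316.16 m^3/s per cm.

316.16


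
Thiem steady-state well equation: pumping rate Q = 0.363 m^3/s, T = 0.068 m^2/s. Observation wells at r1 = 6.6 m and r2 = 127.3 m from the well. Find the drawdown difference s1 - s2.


Thiem equation: s1 - s2 = Q/(2*pi*T) * ln(r2/r1).
ln(r2/r1) = ln(127.3/6.6) = 2.9595.
Q/(2*pi*T) = 0.363 / (2*pi*0.068) = 0.363 / 0.4273 = 0.8496.
s1 - s2 = 0.8496 * 2.9595 = 2.5144 m.

2.5144


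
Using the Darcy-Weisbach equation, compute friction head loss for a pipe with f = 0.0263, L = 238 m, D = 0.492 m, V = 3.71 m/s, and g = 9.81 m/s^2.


Darcy-Weisbach equation: h_f = f * (L/D) * V^2/(2g).
f * L/D = 0.0263 * 238/0.492 = 12.7224.
V^2/(2g) = 3.71^2 / (2*9.81) = 13.7641 / 19.62 = 0.7015 m.
h_f = 12.7224 * 0.7015 = 8.925 m.

8.925


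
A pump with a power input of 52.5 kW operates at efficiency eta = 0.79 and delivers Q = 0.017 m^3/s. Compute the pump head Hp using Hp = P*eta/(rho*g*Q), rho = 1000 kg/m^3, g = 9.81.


Pump head formula: Hp = P * eta / (rho * g * Q).
Numerator: P * eta = 52.5 * 1000 * 0.79 = 41475.0 W.
Denominator: rho * g * Q = 1000 * 9.81 * 0.017 = 166.77.
Hp = 41475.0 / 166.77 = 248.7 m.

248.7


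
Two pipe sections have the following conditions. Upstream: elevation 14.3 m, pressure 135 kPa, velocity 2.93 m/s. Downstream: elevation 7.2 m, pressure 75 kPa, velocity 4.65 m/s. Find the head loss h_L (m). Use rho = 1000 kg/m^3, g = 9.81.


Total head at each section: H = z + p/(rho*g) + V^2/(2g).
H1 = 14.3 + 135*1000/(1000*9.81) + 2.93^2/(2*9.81)
   = 14.3 + 13.761 + 0.4376
   = 28.499 m.
H2 = 7.2 + 75*1000/(1000*9.81) + 4.65^2/(2*9.81)
   = 7.2 + 7.645 + 1.1021
   = 15.947 m.
h_L = H1 - H2 = 28.499 - 15.947 = 12.552 m.

12.552


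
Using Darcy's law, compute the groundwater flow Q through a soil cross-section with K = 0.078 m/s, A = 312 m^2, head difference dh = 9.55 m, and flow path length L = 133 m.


Darcy's law: Q = K * A * i, where i = dh/L.
Hydraulic gradient i = 9.55 / 133 = 0.071805.
Q = 0.078 * 312 * 0.071805
  = 1.7474 m^3/s.

1.7474


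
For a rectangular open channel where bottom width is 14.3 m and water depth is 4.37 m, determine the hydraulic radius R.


For a rectangular section:
Flow area A = b * y = 14.3 * 4.37 = 62.49 m^2.
Wetted perimeter P = b + 2y = 14.3 + 2*4.37 = 23.04 m.
Hydraulic radius R = A/P = 62.49 / 23.04 = 2.7123 m.

2.7123


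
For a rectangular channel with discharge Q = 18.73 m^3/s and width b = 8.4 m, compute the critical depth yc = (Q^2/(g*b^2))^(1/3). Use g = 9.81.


Using yc = (Q^2 / (g * b^2))^(1/3):
Q^2 = 18.73^2 = 350.81.
g * b^2 = 9.81 * 8.4^2 = 9.81 * 70.56 = 692.19.
Q^2 / (g*b^2) = 350.81 / 692.19 = 0.5068.
yc = 0.5068^(1/3) = 0.7973 m.

0.7973


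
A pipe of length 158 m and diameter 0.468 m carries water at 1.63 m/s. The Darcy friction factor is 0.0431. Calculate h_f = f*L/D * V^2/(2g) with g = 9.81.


Darcy-Weisbach equation: h_f = f * (L/D) * V^2/(2g).
f * L/D = 0.0431 * 158/0.468 = 14.5509.
V^2/(2g) = 1.63^2 / (2*9.81) = 2.6569 / 19.62 = 0.1354 m.
h_f = 14.5509 * 0.1354 = 1.97 m.

1.97


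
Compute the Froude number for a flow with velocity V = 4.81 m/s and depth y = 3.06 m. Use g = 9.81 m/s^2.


The Froude number is defined as Fr = V / sqrt(g*y).
g*y = 9.81 * 3.06 = 30.0186.
sqrt(g*y) = sqrt(30.0186) = 5.4789.
Fr = 4.81 / 5.4789 = 0.8779.

0.8779


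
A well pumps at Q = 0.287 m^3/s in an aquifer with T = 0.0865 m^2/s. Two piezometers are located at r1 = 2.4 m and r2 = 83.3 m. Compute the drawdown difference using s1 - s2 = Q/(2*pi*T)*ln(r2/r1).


Thiem equation: s1 - s2 = Q/(2*pi*T) * ln(r2/r1).
ln(r2/r1) = ln(83.3/2.4) = 3.547.
Q/(2*pi*T) = 0.287 / (2*pi*0.0865) = 0.287 / 0.5435 = 0.5281.
s1 - s2 = 0.5281 * 3.547 = 1.873 m.

1.873


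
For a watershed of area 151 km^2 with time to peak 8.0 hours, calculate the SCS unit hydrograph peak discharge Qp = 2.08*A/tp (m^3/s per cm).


SCS formula: Qp = 2.08 * A / tp.
Qp = 2.08 * 151 / 8.0
   = 314.08 / 8.0
   = 39.26 m^3/s per cm.

39.26


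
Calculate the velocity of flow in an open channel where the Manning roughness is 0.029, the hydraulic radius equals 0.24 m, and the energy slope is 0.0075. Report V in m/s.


Manning's equation gives V = (1/n) * R^(2/3) * S^(1/2).
First, compute R^(2/3) = 0.24^(2/3) = 0.3862.
Next, S^(1/2) = 0.0075^(1/2) = 0.086603.
Then 1/n = 1/0.029 = 34.48.
V = 34.48 * 0.3862 * 0.086603 = 1.1533 m/s.

1.1533


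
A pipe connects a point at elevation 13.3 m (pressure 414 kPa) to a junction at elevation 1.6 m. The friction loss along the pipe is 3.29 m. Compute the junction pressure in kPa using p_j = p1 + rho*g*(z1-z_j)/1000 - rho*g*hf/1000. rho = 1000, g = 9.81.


Junction pressure: p_j = p1 + rho*g*(z1 - z_j)/1000 - rho*g*hf/1000.
Elevation term = 1000*9.81*(13.3 - 1.6)/1000 = 114.777 kPa.
Friction term = 1000*9.81*3.29/1000 = 32.275 kPa.
p_j = 414 + 114.777 - 32.275 = 496.5 kPa.

496.5


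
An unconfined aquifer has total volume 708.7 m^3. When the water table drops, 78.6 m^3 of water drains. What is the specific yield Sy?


Specific yield Sy = Volume drained / Total volume.
Sy = 78.6 / 708.7
   = 0.1109.

0.1109


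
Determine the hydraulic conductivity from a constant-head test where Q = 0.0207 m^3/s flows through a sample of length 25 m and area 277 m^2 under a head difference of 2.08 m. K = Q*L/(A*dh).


From K = Q*L / (A*dh):
Numerator: Q*L = 0.0207 * 25 = 0.5175.
Denominator: A*dh = 277 * 2.08 = 576.16.
K = 0.5175 / 576.16 = 0.000898 m/s.

0.000898


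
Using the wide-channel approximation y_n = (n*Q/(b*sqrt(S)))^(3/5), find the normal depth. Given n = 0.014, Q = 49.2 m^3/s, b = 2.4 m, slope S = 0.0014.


We use the wide-channel approximation y_n = (n*Q/(b*sqrt(S)))^(3/5).
sqrt(S) = sqrt(0.0014) = 0.037417.
Numerator: n*Q = 0.014 * 49.2 = 0.6888.
Denominator: b*sqrt(S) = 2.4 * 0.037417 = 0.089801.
arg = 7.6704.
y_n = 7.6704^(3/5) = 3.3954 m.

3.3954


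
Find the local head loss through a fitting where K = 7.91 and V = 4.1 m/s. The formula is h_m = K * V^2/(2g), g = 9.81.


Minor loss formula: h_m = K * V^2/(2g).
V^2 = 4.1^2 = 16.81.
V^2/(2g) = 16.81 / 19.62 = 0.8568 m.
h_m = 7.91 * 0.8568 = 6.7771 m.

6.7771


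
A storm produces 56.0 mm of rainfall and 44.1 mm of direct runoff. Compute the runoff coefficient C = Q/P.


The runoff coefficient C = runoff depth / rainfall depth.
C = 44.1 / 56.0
  = 0.7875.

0.7875


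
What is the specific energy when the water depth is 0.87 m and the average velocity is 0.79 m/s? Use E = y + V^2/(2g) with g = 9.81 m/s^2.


Specific energy E = y + V^2/(2g).
Velocity head = V^2/(2g) = 0.79^2 / (2*9.81) = 0.6241 / 19.62 = 0.0318 m.
E = 0.87 + 0.0318 = 0.9018 m.

0.9018


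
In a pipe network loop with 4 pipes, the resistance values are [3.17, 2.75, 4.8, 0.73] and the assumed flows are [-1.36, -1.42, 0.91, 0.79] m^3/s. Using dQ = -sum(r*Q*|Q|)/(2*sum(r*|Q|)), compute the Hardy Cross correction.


Numerator terms (r*Q*|Q|): 3.17*-1.36*|-1.36| = -5.8632; 2.75*-1.42*|-1.42| = -5.5451; 4.8*0.91*|0.91| = 3.9749; 0.73*0.79*|0.79| = 0.4556.
Sum of numerator = -6.9779.
Denominator terms (r*|Q|): 3.17*|-1.36| = 4.3112; 2.75*|-1.42| = 3.905; 4.8*|0.91| = 4.368; 0.73*|0.79| = 0.5767.
2 * sum of denominator = 2 * 13.1609 = 26.3218.
dQ = --6.9779 / 26.3218 = 0.2651 m^3/s.

0.2651


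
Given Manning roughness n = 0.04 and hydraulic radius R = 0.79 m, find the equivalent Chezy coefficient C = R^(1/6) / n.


The Chezy coefficient relates to Manning's n through C = R^(1/6) / n.
R^(1/6) = 0.79^(1/6) = 0.961475.
C = 0.961475 / 0.04 = 24.04 m^(1/2)/s.

24.04


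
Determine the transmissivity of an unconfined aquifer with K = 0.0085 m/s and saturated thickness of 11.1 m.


Transmissivity is defined as T = K * h.
T = 0.0085 * 11.1
  = 0.0944 m^2/s.

0.0944


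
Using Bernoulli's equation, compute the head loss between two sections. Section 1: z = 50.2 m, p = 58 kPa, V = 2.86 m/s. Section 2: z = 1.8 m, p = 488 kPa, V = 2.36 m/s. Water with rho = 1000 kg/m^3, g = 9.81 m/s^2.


Total head at each section: H = z + p/(rho*g) + V^2/(2g).
H1 = 50.2 + 58*1000/(1000*9.81) + 2.86^2/(2*9.81)
   = 50.2 + 5.912 + 0.4169
   = 56.529 m.
H2 = 1.8 + 488*1000/(1000*9.81) + 2.36^2/(2*9.81)
   = 1.8 + 49.745 + 0.2839
   = 51.829 m.
h_L = H1 - H2 = 56.529 - 51.829 = 4.7 m.

4.7


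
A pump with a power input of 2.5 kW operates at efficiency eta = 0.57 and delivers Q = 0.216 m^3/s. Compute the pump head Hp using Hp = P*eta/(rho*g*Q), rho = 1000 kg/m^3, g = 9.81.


Pump head formula: Hp = P * eta / (rho * g * Q).
Numerator: P * eta = 2.5 * 1000 * 0.57 = 1425.0 W.
Denominator: rho * g * Q = 1000 * 9.81 * 0.216 = 2118.96.
Hp = 1425.0 / 2118.96 = 0.67 m.

0.67


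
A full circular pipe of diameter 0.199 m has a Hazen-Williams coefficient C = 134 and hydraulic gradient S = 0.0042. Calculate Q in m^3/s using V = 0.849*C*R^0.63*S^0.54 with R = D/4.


For a full circular pipe, R = D/4 = 0.199/4 = 0.0498 m.
V = 0.849 * 134 * 0.0498^0.63 * 0.0042^0.54
  = 0.849 * 134 * 0.151001 * 0.052066
  = 0.8944 m/s.
Pipe area A = pi*D^2/4 = pi*0.199^2/4 = 0.0311 m^2.
Q = A * V = 0.0311 * 0.8944 = 0.0278 m^3/s.

0.0278


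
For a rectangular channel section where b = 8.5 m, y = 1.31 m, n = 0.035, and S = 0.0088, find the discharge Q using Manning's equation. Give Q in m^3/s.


For a rectangular channel, the cross-sectional area A = b * y = 8.5 * 1.31 = 11.13 m^2.
The wetted perimeter P = b + 2y = 8.5 + 2*1.31 = 11.12 m.
Hydraulic radius R = A/P = 11.13/11.12 = 1.0013 m.
Velocity V = (1/n)*R^(2/3)*S^(1/2) = (1/0.035)*1.0013^(2/3)*0.0088^(1/2) = 2.6826 m/s.
Discharge Q = A * V = 11.13 * 2.6826 = 29.871 m^3/s.

29.871


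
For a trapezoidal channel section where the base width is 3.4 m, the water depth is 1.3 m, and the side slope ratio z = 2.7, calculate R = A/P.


For a trapezoidal section with side slope z:
A = (b + z*y)*y = (3.4 + 2.7*1.3)*1.3 = 8.983 m^2.
P = b + 2*y*sqrt(1 + z^2) = 3.4 + 2*1.3*sqrt(1 + 2.7^2) = 10.886 m.
R = A/P = 8.983 / 10.886 = 0.8252 m.

0.8252


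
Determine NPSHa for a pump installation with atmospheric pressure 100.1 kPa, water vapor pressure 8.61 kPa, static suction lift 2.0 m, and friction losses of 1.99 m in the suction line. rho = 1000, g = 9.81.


NPSHa = p_atm/(rho*g) - z_s - hf_s - p_vap/(rho*g).
p_atm/(rho*g) = 100.1*1000 / (1000*9.81) = 10.204 m.
p_vap/(rho*g) = 8.61*1000 / (1000*9.81) = 0.878 m.
NPSHa = 10.204 - 2.0 - 1.99 - 0.878
      = 5.34 m.

5.34


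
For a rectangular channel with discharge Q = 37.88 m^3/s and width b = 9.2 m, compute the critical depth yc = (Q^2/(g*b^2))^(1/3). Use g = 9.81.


Using yc = (Q^2 / (g * b^2))^(1/3):
Q^2 = 37.88^2 = 1434.89.
g * b^2 = 9.81 * 9.2^2 = 9.81 * 84.64 = 830.32.
Q^2 / (g*b^2) = 1434.89 / 830.32 = 1.7281.
yc = 1.7281^(1/3) = 1.2 m.

1.2


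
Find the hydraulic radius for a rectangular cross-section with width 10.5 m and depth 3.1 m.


For a rectangular section:
Flow area A = b * y = 10.5 * 3.1 = 32.55 m^2.
Wetted perimeter P = b + 2y = 10.5 + 2*3.1 = 16.7 m.
Hydraulic radius R = A/P = 32.55 / 16.7 = 1.9491 m.

1.9491


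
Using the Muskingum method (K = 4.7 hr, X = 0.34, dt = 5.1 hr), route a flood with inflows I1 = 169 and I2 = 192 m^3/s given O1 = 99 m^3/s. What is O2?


Muskingum coefficients:
denom = 2*K*(1-X) + dt = 2*4.7*(1-0.34) + 5.1 = 11.304.
C0 = (dt - 2*K*X)/denom = (5.1 - 2*4.7*0.34)/11.304 = 0.1684.
C1 = (dt + 2*K*X)/denom = (5.1 + 2*4.7*0.34)/11.304 = 0.7339.
C2 = (2*K*(1-X) - dt)/denom = 0.0977.
O2 = C0*I2 + C1*I1 + C2*O1
   = 0.1684*192 + 0.7339*169 + 0.0977*99
   = 166.04 m^3/s.

166.04


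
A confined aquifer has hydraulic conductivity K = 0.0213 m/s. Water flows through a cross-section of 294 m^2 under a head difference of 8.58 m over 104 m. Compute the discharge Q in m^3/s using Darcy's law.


Darcy's law: Q = K * A * i, where i = dh/L.
Hydraulic gradient i = 8.58 / 104 = 0.0825.
Q = 0.0213 * 294 * 0.0825
  = 0.5166 m^3/s.

0.5166


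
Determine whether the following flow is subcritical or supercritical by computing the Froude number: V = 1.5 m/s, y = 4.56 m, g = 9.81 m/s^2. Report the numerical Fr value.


The Froude number is defined as Fr = V / sqrt(g*y).
g*y = 9.81 * 4.56 = 44.7336.
sqrt(g*y) = sqrt(44.7336) = 6.6883.
Fr = 1.5 / 6.6883 = 0.2243.
Since Fr < 1, the flow is subcritical.

0.2243


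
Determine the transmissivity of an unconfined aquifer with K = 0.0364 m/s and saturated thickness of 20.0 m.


Transmissivity is defined as T = K * h.
T = 0.0364 * 20.0
  = 0.728 m^2/s.

0.728


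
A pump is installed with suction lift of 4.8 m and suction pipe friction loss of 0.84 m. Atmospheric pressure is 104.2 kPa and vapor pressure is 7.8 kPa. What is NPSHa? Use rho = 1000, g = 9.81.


NPSHa = p_atm/(rho*g) - z_s - hf_s - p_vap/(rho*g).
p_atm/(rho*g) = 104.2*1000 / (1000*9.81) = 10.622 m.
p_vap/(rho*g) = 7.8*1000 / (1000*9.81) = 0.795 m.
NPSHa = 10.622 - 4.8 - 0.84 - 0.795
      = 4.19 m.

4.19


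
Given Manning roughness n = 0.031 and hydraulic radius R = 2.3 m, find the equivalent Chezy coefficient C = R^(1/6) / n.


The Chezy coefficient relates to Manning's n through C = R^(1/6) / n.
R^(1/6) = 2.3^(1/6) = 1.148915.
C = 1.148915 / 0.031 = 37.06 m^(1/2)/s.

37.06


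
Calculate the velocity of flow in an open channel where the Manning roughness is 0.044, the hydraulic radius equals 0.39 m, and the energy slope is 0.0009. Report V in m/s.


Manning's equation gives V = (1/n) * R^(2/3) * S^(1/2).
First, compute R^(2/3) = 0.39^(2/3) = 0.5338.
Next, S^(1/2) = 0.0009^(1/2) = 0.03.
Then 1/n = 1/0.044 = 22.73.
V = 22.73 * 0.5338 * 0.03 = 0.364 m/s.

0.364


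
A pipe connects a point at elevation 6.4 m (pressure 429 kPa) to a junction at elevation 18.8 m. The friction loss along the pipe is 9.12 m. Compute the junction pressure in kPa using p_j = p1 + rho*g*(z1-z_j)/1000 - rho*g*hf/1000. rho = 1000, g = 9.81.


Junction pressure: p_j = p1 + rho*g*(z1 - z_j)/1000 - rho*g*hf/1000.
Elevation term = 1000*9.81*(6.4 - 18.8)/1000 = -121.644 kPa.
Friction term = 1000*9.81*9.12/1000 = 89.467 kPa.
p_j = 429 + -121.644 - 89.467 = 217.89 kPa.

217.89


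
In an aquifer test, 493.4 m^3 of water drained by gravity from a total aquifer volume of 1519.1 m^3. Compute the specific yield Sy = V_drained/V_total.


Specific yield Sy = Volume drained / Total volume.
Sy = 493.4 / 1519.1
   = 0.3248.

0.3248


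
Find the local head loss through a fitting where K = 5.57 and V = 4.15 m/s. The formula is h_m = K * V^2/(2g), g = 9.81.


Minor loss formula: h_m = K * V^2/(2g).
V^2 = 4.15^2 = 17.2225.
V^2/(2g) = 17.2225 / 19.62 = 0.8778 m.
h_m = 5.57 * 0.8778 = 4.8894 m.

4.8894


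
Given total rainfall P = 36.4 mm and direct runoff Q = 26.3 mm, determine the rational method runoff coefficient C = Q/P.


The runoff coefficient C = runoff depth / rainfall depth.
C = 26.3 / 36.4
  = 0.7225.

0.7225


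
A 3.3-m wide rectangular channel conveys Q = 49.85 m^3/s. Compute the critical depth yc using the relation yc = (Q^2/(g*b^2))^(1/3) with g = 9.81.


Using yc = (Q^2 / (g * b^2))^(1/3):
Q^2 = 49.85^2 = 2485.02.
g * b^2 = 9.81 * 3.3^2 = 9.81 * 10.89 = 106.83.
Q^2 / (g*b^2) = 2485.02 / 106.83 = 23.2614.
yc = 23.2614^(1/3) = 2.8546 m.

2.8546


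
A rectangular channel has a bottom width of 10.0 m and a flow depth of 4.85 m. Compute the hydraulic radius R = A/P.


For a rectangular section:
Flow area A = b * y = 10.0 * 4.85 = 48.5 m^2.
Wetted perimeter P = b + 2y = 10.0 + 2*4.85 = 19.7 m.
Hydraulic radius R = A/P = 48.5 / 19.7 = 2.4619 m.

2.4619


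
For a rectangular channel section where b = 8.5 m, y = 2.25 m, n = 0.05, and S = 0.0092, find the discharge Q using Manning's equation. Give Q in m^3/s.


For a rectangular channel, the cross-sectional area A = b * y = 8.5 * 2.25 = 19.12 m^2.
The wetted perimeter P = b + 2y = 8.5 + 2*2.25 = 13.0 m.
Hydraulic radius R = A/P = 19.12/13.0 = 1.4712 m.
Velocity V = (1/n)*R^(2/3)*S^(1/2) = (1/0.05)*1.4712^(2/3)*0.0092^(1/2) = 2.4814 m/s.
Discharge Q = A * V = 19.12 * 2.4814 = 47.457 m^3/s.

47.457


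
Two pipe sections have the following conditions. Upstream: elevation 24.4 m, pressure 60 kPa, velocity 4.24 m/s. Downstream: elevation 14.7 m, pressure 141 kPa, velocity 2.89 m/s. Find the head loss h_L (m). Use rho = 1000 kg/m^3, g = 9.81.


Total head at each section: H = z + p/(rho*g) + V^2/(2g).
H1 = 24.4 + 60*1000/(1000*9.81) + 4.24^2/(2*9.81)
   = 24.4 + 6.116 + 0.9163
   = 31.432 m.
H2 = 14.7 + 141*1000/(1000*9.81) + 2.89^2/(2*9.81)
   = 14.7 + 14.373 + 0.4257
   = 29.499 m.
h_L = H1 - H2 = 31.432 - 29.499 = 1.934 m.

1.934


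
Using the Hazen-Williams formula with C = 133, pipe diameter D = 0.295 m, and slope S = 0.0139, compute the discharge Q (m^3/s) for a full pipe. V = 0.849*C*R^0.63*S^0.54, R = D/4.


For a full circular pipe, R = D/4 = 0.295/4 = 0.0737 m.
V = 0.849 * 133 * 0.0737^0.63 * 0.0139^0.54
  = 0.849 * 133 * 0.193504 * 0.099364
  = 2.1711 m/s.
Pipe area A = pi*D^2/4 = pi*0.295^2/4 = 0.0683 m^2.
Q = A * V = 0.0683 * 2.1711 = 0.1484 m^3/s.

0.1484


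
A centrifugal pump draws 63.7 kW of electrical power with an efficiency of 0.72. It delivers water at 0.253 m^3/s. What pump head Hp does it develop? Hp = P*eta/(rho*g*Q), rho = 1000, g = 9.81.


Pump head formula: Hp = P * eta / (rho * g * Q).
Numerator: P * eta = 63.7 * 1000 * 0.72 = 45864.0 W.
Denominator: rho * g * Q = 1000 * 9.81 * 0.253 = 2481.93.
Hp = 45864.0 / 2481.93 = 18.48 m.

18.48


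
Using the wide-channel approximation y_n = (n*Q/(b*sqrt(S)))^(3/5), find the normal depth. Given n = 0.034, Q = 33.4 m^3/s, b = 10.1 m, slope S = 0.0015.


We use the wide-channel approximation y_n = (n*Q/(b*sqrt(S)))^(3/5).
sqrt(S) = sqrt(0.0015) = 0.03873.
Numerator: n*Q = 0.034 * 33.4 = 1.1356.
Denominator: b*sqrt(S) = 10.1 * 0.03873 = 0.391173.
arg = 2.9031.
y_n = 2.9031^(3/5) = 1.8955 m.

1.8955


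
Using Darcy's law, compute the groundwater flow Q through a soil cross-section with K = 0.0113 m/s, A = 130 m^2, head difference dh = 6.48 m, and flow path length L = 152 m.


Darcy's law: Q = K * A * i, where i = dh/L.
Hydraulic gradient i = 6.48 / 152 = 0.042632.
Q = 0.0113 * 130 * 0.042632
  = 0.0626 m^3/s.

0.0626


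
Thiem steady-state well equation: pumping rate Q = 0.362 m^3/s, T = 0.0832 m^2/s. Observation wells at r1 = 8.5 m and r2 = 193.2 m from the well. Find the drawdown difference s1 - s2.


Thiem equation: s1 - s2 = Q/(2*pi*T) * ln(r2/r1).
ln(r2/r1) = ln(193.2/8.5) = 3.1237.
Q/(2*pi*T) = 0.362 / (2*pi*0.0832) = 0.362 / 0.5228 = 0.6925.
s1 - s2 = 0.6925 * 3.1237 = 2.1631 m.

2.1631


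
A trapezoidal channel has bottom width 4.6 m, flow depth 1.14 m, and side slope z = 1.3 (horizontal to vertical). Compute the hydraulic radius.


For a trapezoidal section with side slope z:
A = (b + z*y)*y = (4.6 + 1.3*1.14)*1.14 = 6.933 m^2.
P = b + 2*y*sqrt(1 + z^2) = 4.6 + 2*1.14*sqrt(1 + 1.3^2) = 8.339 m.
R = A/P = 6.933 / 8.339 = 0.8314 m.

0.8314


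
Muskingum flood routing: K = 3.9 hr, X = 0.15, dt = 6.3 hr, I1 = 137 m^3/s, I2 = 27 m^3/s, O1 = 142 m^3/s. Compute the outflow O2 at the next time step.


Muskingum coefficients:
denom = 2*K*(1-X) + dt = 2*3.9*(1-0.15) + 6.3 = 12.93.
C0 = (dt - 2*K*X)/denom = (6.3 - 2*3.9*0.15)/12.93 = 0.3968.
C1 = (dt + 2*K*X)/denom = (6.3 + 2*3.9*0.15)/12.93 = 0.5777.
C2 = (2*K*(1-X) - dt)/denom = 0.0255.
O2 = C0*I2 + C1*I1 + C2*O1
   = 0.3968*27 + 0.5777*137 + 0.0255*142
   = 93.48 m^3/s.

93.48


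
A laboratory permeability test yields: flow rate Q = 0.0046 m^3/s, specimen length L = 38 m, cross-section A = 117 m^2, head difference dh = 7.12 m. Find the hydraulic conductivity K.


From K = Q*L / (A*dh):
Numerator: Q*L = 0.0046 * 38 = 0.1748.
Denominator: A*dh = 117 * 7.12 = 833.04.
K = 0.1748 / 833.04 = 0.00021 m/s.

0.00021


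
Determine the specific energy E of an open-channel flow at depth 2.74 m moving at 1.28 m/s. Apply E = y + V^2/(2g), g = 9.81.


Specific energy E = y + V^2/(2g).
Velocity head = V^2/(2g) = 1.28^2 / (2*9.81) = 1.6384 / 19.62 = 0.0835 m.
E = 2.74 + 0.0835 = 2.8235 m.

2.8235


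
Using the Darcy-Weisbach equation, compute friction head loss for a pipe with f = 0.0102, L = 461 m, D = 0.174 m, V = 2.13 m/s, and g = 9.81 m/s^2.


Darcy-Weisbach equation: h_f = f * (L/D) * V^2/(2g).
f * L/D = 0.0102 * 461/0.174 = 27.0241.
V^2/(2g) = 2.13^2 / (2*9.81) = 4.5369 / 19.62 = 0.2312 m.
h_f = 27.0241 * 0.2312 = 6.249 m.

6.249


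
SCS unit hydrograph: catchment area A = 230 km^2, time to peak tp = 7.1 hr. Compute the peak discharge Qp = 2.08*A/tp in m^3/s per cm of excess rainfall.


SCS formula: Qp = 2.08 * A / tp.
Qp = 2.08 * 230 / 7.1
   = 478.4 / 7.1
   = 67.38 m^3/s per cm.

67.38


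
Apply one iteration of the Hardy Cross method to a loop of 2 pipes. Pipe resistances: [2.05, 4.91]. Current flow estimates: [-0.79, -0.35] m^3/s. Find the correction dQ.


Numerator terms (r*Q*|Q|): 2.05*-0.79*|-0.79| = -1.2794; 4.91*-0.35*|-0.35| = -0.6015.
Sum of numerator = -1.8809.
Denominator terms (r*|Q|): 2.05*|-0.79| = 1.6195; 4.91*|-0.35| = 1.7185.
2 * sum of denominator = 2 * 3.338 = 6.676.
dQ = --1.8809 / 6.676 = 0.2817 m^3/s.

0.2817


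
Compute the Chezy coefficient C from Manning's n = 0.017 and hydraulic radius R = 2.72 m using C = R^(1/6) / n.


The Chezy coefficient relates to Manning's n through C = R^(1/6) / n.
R^(1/6) = 2.72^(1/6) = 1.181485.
C = 1.181485 / 0.017 = 69.5 m^(1/2)/s.

69.5


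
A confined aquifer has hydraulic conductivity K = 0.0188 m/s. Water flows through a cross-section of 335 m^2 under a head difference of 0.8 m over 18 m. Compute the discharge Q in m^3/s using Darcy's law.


Darcy's law: Q = K * A * i, where i = dh/L.
Hydraulic gradient i = 0.8 / 18 = 0.044444.
Q = 0.0188 * 335 * 0.044444
  = 0.2799 m^3/s.

0.2799


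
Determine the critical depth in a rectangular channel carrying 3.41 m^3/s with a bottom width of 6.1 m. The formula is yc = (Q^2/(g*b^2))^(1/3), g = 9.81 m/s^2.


Using yc = (Q^2 / (g * b^2))^(1/3):
Q^2 = 3.41^2 = 11.63.
g * b^2 = 9.81 * 6.1^2 = 9.81 * 37.21 = 365.03.
Q^2 / (g*b^2) = 11.63 / 365.03 = 0.0319.
yc = 0.0319^(1/3) = 0.317 m.

0.317


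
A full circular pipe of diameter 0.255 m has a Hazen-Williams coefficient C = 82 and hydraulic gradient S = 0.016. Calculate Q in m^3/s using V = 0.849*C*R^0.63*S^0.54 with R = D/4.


For a full circular pipe, R = D/4 = 0.255/4 = 0.0638 m.
V = 0.849 * 82 * 0.0638^0.63 * 0.016^0.54
  = 0.849 * 82 * 0.176532 * 0.107207
  = 1.3176 m/s.
Pipe area A = pi*D^2/4 = pi*0.255^2/4 = 0.0511 m^2.
Q = A * V = 0.0511 * 1.3176 = 0.0673 m^3/s.

0.0673


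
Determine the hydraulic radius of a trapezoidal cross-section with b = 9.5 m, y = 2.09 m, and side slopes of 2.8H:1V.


For a trapezoidal section with side slope z:
A = (b + z*y)*y = (9.5 + 2.8*2.09)*2.09 = 32.086 m^2.
P = b + 2*y*sqrt(1 + z^2) = 9.5 + 2*2.09*sqrt(1 + 2.8^2) = 21.928 m.
R = A/P = 32.086 / 21.928 = 1.4632 m.

1.4632


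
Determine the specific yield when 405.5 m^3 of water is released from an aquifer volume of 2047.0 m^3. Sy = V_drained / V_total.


Specific yield Sy = Volume drained / Total volume.
Sy = 405.5 / 2047.0
   = 0.1981.

0.1981


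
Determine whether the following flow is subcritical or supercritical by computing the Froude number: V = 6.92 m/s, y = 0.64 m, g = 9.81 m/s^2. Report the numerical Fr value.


The Froude number is defined as Fr = V / sqrt(g*y).
g*y = 9.81 * 0.64 = 6.2784.
sqrt(g*y) = sqrt(6.2784) = 2.5057.
Fr = 6.92 / 2.5057 = 2.7617.
Since Fr > 1, the flow is supercritical.

2.7617


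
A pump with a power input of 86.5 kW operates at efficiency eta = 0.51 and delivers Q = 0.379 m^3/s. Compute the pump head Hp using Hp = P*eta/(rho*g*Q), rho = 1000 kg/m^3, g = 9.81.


Pump head formula: Hp = P * eta / (rho * g * Q).
Numerator: P * eta = 86.5 * 1000 * 0.51 = 44115.0 W.
Denominator: rho * g * Q = 1000 * 9.81 * 0.379 = 3717.99.
Hp = 44115.0 / 3717.99 = 11.87 m.

11.87


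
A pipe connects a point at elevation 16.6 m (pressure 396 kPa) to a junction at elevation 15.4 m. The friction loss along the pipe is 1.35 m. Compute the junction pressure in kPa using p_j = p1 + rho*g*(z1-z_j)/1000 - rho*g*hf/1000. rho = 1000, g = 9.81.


Junction pressure: p_j = p1 + rho*g*(z1 - z_j)/1000 - rho*g*hf/1000.
Elevation term = 1000*9.81*(16.6 - 15.4)/1000 = 11.772 kPa.
Friction term = 1000*9.81*1.35/1000 = 13.243 kPa.
p_j = 396 + 11.772 - 13.243 = 394.53 kPa.

394.53


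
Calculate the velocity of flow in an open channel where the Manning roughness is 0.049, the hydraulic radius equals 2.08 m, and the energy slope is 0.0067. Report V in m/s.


Manning's equation gives V = (1/n) * R^(2/3) * S^(1/2).
First, compute R^(2/3) = 2.08^(2/3) = 1.6295.
Next, S^(1/2) = 0.0067^(1/2) = 0.081854.
Then 1/n = 1/0.049 = 20.41.
V = 20.41 * 1.6295 * 0.081854 = 2.722 m/s.

2.722


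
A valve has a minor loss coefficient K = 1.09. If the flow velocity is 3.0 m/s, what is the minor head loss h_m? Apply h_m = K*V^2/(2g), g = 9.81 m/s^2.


Minor loss formula: h_m = K * V^2/(2g).
V^2 = 3.0^2 = 9.0.
V^2/(2g) = 9.0 / 19.62 = 0.4587 m.
h_m = 1.09 * 0.4587 = 0.5 m.

0.5


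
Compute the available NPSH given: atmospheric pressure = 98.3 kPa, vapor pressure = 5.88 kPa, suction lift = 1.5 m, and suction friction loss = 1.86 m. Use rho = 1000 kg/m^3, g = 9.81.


NPSHa = p_atm/(rho*g) - z_s - hf_s - p_vap/(rho*g).
p_atm/(rho*g) = 98.3*1000 / (1000*9.81) = 10.02 m.
p_vap/(rho*g) = 5.88*1000 / (1000*9.81) = 0.599 m.
NPSHa = 10.02 - 1.5 - 1.86 - 0.599
      = 6.06 m.

6.06


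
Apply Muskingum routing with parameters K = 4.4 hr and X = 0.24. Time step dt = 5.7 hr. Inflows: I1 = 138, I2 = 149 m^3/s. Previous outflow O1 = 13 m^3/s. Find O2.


Muskingum coefficients:
denom = 2*K*(1-X) + dt = 2*4.4*(1-0.24) + 5.7 = 12.388.
C0 = (dt - 2*K*X)/denom = (5.7 - 2*4.4*0.24)/12.388 = 0.2896.
C1 = (dt + 2*K*X)/denom = (5.7 + 2*4.4*0.24)/12.388 = 0.6306.
C2 = (2*K*(1-X) - dt)/denom = 0.0798.
O2 = C0*I2 + C1*I1 + C2*O1
   = 0.2896*149 + 0.6306*138 + 0.0798*13
   = 131.22 m^3/s.

131.22


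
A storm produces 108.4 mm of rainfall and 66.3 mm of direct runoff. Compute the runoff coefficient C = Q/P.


The runoff coefficient C = runoff depth / rainfall depth.
C = 66.3 / 108.4
  = 0.6116.

0.6116


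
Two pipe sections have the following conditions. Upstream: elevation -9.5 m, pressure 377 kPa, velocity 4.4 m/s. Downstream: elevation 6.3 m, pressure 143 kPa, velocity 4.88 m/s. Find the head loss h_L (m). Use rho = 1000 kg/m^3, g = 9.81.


Total head at each section: H = z + p/(rho*g) + V^2/(2g).
H1 = -9.5 + 377*1000/(1000*9.81) + 4.4^2/(2*9.81)
   = -9.5 + 38.43 + 0.9867
   = 29.917 m.
H2 = 6.3 + 143*1000/(1000*9.81) + 4.88^2/(2*9.81)
   = 6.3 + 14.577 + 1.2138
   = 22.091 m.
h_L = H1 - H2 = 29.917 - 22.091 = 7.826 m.

7.826


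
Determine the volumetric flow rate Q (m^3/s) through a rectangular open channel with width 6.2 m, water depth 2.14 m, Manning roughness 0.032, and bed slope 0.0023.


For a rectangular channel, the cross-sectional area A = b * y = 6.2 * 2.14 = 13.27 m^2.
The wetted perimeter P = b + 2y = 6.2 + 2*2.14 = 10.48 m.
Hydraulic radius R = A/P = 13.27/10.48 = 1.266 m.
Velocity V = (1/n)*R^(2/3)*S^(1/2) = (1/0.032)*1.266^(2/3)*0.0023^(1/2) = 1.7539 m/s.
Discharge Q = A * V = 13.27 * 1.7539 = 23.271 m^3/s.

23.271


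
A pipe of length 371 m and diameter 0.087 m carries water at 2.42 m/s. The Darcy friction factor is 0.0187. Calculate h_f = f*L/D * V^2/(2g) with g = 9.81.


Darcy-Weisbach equation: h_f = f * (L/D) * V^2/(2g).
f * L/D = 0.0187 * 371/0.087 = 79.7437.
V^2/(2g) = 2.42^2 / (2*9.81) = 5.8564 / 19.62 = 0.2985 m.
h_f = 79.7437 * 0.2985 = 23.803 m.

23.803


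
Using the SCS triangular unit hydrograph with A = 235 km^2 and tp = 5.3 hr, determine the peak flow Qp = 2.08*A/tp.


SCS formula: Qp = 2.08 * A / tp.
Qp = 2.08 * 235 / 5.3
   = 488.8 / 5.3
   = 92.23 m^3/s per cm.

92.23


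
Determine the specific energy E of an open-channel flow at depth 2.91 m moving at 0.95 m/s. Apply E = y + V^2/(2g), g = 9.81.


Specific energy E = y + V^2/(2g).
Velocity head = V^2/(2g) = 0.95^2 / (2*9.81) = 0.9025 / 19.62 = 0.046 m.
E = 2.91 + 0.046 = 2.956 m.

2.956


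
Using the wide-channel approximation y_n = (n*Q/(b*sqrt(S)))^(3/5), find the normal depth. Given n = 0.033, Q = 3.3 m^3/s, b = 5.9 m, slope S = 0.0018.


We use the wide-channel approximation y_n = (n*Q/(b*sqrt(S)))^(3/5).
sqrt(S) = sqrt(0.0018) = 0.042426.
Numerator: n*Q = 0.033 * 3.3 = 0.1089.
Denominator: b*sqrt(S) = 5.9 * 0.042426 = 0.250313.
arg = 0.4351.
y_n = 0.4351^(3/5) = 0.6069 m.

0.6069


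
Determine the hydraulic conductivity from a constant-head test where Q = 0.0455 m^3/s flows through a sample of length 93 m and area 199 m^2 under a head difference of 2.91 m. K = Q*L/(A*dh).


From K = Q*L / (A*dh):
Numerator: Q*L = 0.0455 * 93 = 4.2315.
Denominator: A*dh = 199 * 2.91 = 579.09.
K = 4.2315 / 579.09 = 0.007307 m/s.

0.007307


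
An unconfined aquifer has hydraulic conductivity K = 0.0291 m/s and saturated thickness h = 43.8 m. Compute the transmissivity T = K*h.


Transmissivity is defined as T = K * h.
T = 0.0291 * 43.8
  = 1.2746 m^2/s.

1.2746


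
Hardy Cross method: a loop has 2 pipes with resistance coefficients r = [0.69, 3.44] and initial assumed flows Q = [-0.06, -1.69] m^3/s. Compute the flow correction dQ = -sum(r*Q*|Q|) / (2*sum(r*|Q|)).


Numerator terms (r*Q*|Q|): 0.69*-0.06*|-0.06| = -0.0025; 3.44*-1.69*|-1.69| = -9.825.
Sum of numerator = -9.8275.
Denominator terms (r*|Q|): 0.69*|-0.06| = 0.0414; 3.44*|-1.69| = 5.8136.
2 * sum of denominator = 2 * 5.855 = 11.71.
dQ = --9.8275 / 11.71 = 0.8392 m^3/s.

0.8392


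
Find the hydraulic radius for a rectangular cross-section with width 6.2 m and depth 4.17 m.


For a rectangular section:
Flow area A = b * y = 6.2 * 4.17 = 25.85 m^2.
Wetted perimeter P = b + 2y = 6.2 + 2*4.17 = 14.54 m.
Hydraulic radius R = A/P = 25.85 / 14.54 = 1.7781 m.

1.7781


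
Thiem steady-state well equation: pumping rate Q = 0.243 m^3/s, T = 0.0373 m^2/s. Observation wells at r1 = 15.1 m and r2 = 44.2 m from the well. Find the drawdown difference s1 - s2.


Thiem equation: s1 - s2 = Q/(2*pi*T) * ln(r2/r1).
ln(r2/r1) = ln(44.2/15.1) = 1.074.
Q/(2*pi*T) = 0.243 / (2*pi*0.0373) = 0.243 / 0.2344 = 1.0369.
s1 - s2 = 1.0369 * 1.074 = 1.1136 m.

1.1136


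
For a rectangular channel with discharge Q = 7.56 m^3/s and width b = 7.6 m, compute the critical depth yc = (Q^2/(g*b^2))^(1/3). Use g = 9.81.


Using yc = (Q^2 / (g * b^2))^(1/3):
Q^2 = 7.56^2 = 57.15.
g * b^2 = 9.81 * 7.6^2 = 9.81 * 57.76 = 566.63.
Q^2 / (g*b^2) = 57.15 / 566.63 = 0.1009.
yc = 0.1009^(1/3) = 0.4655 m.

0.4655


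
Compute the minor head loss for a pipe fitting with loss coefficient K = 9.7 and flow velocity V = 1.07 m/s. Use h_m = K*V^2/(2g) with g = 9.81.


Minor loss formula: h_m = K * V^2/(2g).
V^2 = 1.07^2 = 1.1449.
V^2/(2g) = 1.1449 / 19.62 = 0.0584 m.
h_m = 9.7 * 0.0584 = 0.566 m.

0.566


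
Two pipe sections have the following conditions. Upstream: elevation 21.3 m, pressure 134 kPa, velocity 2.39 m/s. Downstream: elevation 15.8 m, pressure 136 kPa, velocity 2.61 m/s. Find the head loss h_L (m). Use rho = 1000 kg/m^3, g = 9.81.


Total head at each section: H = z + p/(rho*g) + V^2/(2g).
H1 = 21.3 + 134*1000/(1000*9.81) + 2.39^2/(2*9.81)
   = 21.3 + 13.66 + 0.2911
   = 35.251 m.
H2 = 15.8 + 136*1000/(1000*9.81) + 2.61^2/(2*9.81)
   = 15.8 + 13.863 + 0.3472
   = 30.011 m.
h_L = H1 - H2 = 35.251 - 30.011 = 5.24 m.

5.24


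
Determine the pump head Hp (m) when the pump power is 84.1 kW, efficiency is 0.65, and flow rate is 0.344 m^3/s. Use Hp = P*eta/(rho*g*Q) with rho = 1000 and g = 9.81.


Pump head formula: Hp = P * eta / (rho * g * Q).
Numerator: P * eta = 84.1 * 1000 * 0.65 = 54665.0 W.
Denominator: rho * g * Q = 1000 * 9.81 * 0.344 = 3374.64.
Hp = 54665.0 / 3374.64 = 16.2 m.

16.2


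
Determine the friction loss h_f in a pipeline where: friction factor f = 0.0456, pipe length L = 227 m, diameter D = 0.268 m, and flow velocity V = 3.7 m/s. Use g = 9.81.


Darcy-Weisbach equation: h_f = f * (L/D) * V^2/(2g).
f * L/D = 0.0456 * 227/0.268 = 38.6239.
V^2/(2g) = 3.7^2 / (2*9.81) = 13.69 / 19.62 = 0.6978 m.
h_f = 38.6239 * 0.6978 = 26.95 m.

26.95


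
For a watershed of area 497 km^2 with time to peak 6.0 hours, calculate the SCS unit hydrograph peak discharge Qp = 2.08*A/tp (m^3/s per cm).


SCS formula: Qp = 2.08 * A / tp.
Qp = 2.08 * 497 / 6.0
   = 1033.76 / 6.0
   = 172.29 m^3/s per cm.

172.29


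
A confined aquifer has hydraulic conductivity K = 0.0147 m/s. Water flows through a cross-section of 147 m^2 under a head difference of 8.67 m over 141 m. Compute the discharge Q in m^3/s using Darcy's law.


Darcy's law: Q = K * A * i, where i = dh/L.
Hydraulic gradient i = 8.67 / 141 = 0.061489.
Q = 0.0147 * 147 * 0.061489
  = 0.1329 m^3/s.

0.1329


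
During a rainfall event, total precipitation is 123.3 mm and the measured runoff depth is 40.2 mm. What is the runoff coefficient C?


The runoff coefficient C = runoff depth / rainfall depth.
C = 40.2 / 123.3
  = 0.326.

0.326


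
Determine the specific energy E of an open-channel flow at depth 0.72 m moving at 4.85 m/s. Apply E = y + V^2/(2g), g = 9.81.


Specific energy E = y + V^2/(2g).
Velocity head = V^2/(2g) = 4.85^2 / (2*9.81) = 23.5225 / 19.62 = 1.1989 m.
E = 0.72 + 1.1989 = 1.9189 m.

1.9189


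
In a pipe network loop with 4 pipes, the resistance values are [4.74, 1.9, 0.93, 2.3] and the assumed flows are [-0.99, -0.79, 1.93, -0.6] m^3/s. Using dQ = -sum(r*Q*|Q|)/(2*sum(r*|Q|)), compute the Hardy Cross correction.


Numerator terms (r*Q*|Q|): 4.74*-0.99*|-0.99| = -4.6457; 1.9*-0.79*|-0.79| = -1.1858; 0.93*1.93*|1.93| = 3.4642; 2.3*-0.6*|-0.6| = -0.828.
Sum of numerator = -3.1953.
Denominator terms (r*|Q|): 4.74*|-0.99| = 4.6926; 1.9*|-0.79| = 1.501; 0.93*|1.93| = 1.7949; 2.3*|-0.6| = 1.38.
2 * sum of denominator = 2 * 9.3685 = 18.737.
dQ = --3.1953 / 18.737 = 0.1705 m^3/s.

0.1705


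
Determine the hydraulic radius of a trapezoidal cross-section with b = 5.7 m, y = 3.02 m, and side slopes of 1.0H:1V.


For a trapezoidal section with side slope z:
A = (b + z*y)*y = (5.7 + 1.0*3.02)*3.02 = 26.334 m^2.
P = b + 2*y*sqrt(1 + z^2) = 5.7 + 2*3.02*sqrt(1 + 1.0^2) = 14.242 m.
R = A/P = 26.334 / 14.242 = 1.8491 m.

1.8491


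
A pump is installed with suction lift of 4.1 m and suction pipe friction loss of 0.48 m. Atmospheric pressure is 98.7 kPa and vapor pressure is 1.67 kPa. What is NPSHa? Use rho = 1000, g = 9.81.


NPSHa = p_atm/(rho*g) - z_s - hf_s - p_vap/(rho*g).
p_atm/(rho*g) = 98.7*1000 / (1000*9.81) = 10.061 m.
p_vap/(rho*g) = 1.67*1000 / (1000*9.81) = 0.17 m.
NPSHa = 10.061 - 4.1 - 0.48 - 0.17
      = 5.31 m.

5.31


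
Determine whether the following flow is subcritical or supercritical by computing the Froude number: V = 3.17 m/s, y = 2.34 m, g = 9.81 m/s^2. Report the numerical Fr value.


The Froude number is defined as Fr = V / sqrt(g*y).
g*y = 9.81 * 2.34 = 22.9554.
sqrt(g*y) = sqrt(22.9554) = 4.7912.
Fr = 3.17 / 4.7912 = 0.6616.
Since Fr < 1, the flow is subcritical.

0.6616


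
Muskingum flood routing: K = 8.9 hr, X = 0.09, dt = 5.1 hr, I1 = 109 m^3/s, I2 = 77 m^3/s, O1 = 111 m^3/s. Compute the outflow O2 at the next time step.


Muskingum coefficients:
denom = 2*K*(1-X) + dt = 2*8.9*(1-0.09) + 5.1 = 21.298.
C0 = (dt - 2*K*X)/denom = (5.1 - 2*8.9*0.09)/21.298 = 0.1642.
C1 = (dt + 2*K*X)/denom = (5.1 + 2*8.9*0.09)/21.298 = 0.3147.
C2 = (2*K*(1-X) - dt)/denom = 0.5211.
O2 = C0*I2 + C1*I1 + C2*O1
   = 0.1642*77 + 0.3147*109 + 0.5211*111
   = 104.79 m^3/s.

104.79


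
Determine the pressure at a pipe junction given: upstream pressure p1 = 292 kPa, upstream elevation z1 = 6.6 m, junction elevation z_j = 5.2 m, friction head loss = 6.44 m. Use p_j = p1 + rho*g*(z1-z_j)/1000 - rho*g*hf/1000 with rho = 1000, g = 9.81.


Junction pressure: p_j = p1 + rho*g*(z1 - z_j)/1000 - rho*g*hf/1000.
Elevation term = 1000*9.81*(6.6 - 5.2)/1000 = 13.734 kPa.
Friction term = 1000*9.81*6.44/1000 = 63.176 kPa.
p_j = 292 + 13.734 - 63.176 = 242.56 kPa.

242.56


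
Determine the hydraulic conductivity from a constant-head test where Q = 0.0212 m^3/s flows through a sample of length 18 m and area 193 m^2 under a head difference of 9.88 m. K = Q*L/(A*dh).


From K = Q*L / (A*dh):
Numerator: Q*L = 0.0212 * 18 = 0.3816.
Denominator: A*dh = 193 * 9.88 = 1906.84.
K = 0.3816 / 1906.84 = 0.0002 m/s.

0.0002


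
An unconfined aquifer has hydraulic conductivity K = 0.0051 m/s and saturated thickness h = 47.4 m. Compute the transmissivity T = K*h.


Transmissivity is defined as T = K * h.
T = 0.0051 * 47.4
  = 0.2417 m^2/s.

0.2417


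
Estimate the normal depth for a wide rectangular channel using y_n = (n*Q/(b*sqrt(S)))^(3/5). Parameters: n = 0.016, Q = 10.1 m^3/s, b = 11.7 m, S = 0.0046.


We use the wide-channel approximation y_n = (n*Q/(b*sqrt(S)))^(3/5).
sqrt(S) = sqrt(0.0046) = 0.067823.
Numerator: n*Q = 0.016 * 10.1 = 0.1616.
Denominator: b*sqrt(S) = 11.7 * 0.067823 = 0.793529.
arg = 0.2036.
y_n = 0.2036^(3/5) = 0.3849 m.

0.3849


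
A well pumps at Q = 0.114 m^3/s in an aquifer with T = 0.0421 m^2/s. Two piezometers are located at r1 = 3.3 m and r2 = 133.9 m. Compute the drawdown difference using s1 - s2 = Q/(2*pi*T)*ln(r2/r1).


Thiem equation: s1 - s2 = Q/(2*pi*T) * ln(r2/r1).
ln(r2/r1) = ln(133.9/3.3) = 3.7032.
Q/(2*pi*T) = 0.114 / (2*pi*0.0421) = 0.114 / 0.2645 = 0.431.
s1 - s2 = 0.431 * 3.7032 = 1.5959 m.

1.5959


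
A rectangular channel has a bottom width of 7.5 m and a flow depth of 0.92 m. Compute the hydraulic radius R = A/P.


For a rectangular section:
Flow area A = b * y = 7.5 * 0.92 = 6.9 m^2.
Wetted perimeter P = b + 2y = 7.5 + 2*0.92 = 9.34 m.
Hydraulic radius R = A/P = 6.9 / 9.34 = 0.7388 m.

0.7388


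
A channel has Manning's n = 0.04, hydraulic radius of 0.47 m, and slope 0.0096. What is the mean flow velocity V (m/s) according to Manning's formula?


Manning's equation gives V = (1/n) * R^(2/3) * S^(1/2).
First, compute R^(2/3) = 0.47^(2/3) = 0.6045.
Next, S^(1/2) = 0.0096^(1/2) = 0.09798.
Then 1/n = 1/0.04 = 25.0.
V = 25.0 * 0.6045 * 0.09798 = 1.4807 m/s.

1.4807


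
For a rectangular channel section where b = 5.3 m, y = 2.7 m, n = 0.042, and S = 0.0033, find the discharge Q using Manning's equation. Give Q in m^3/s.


For a rectangular channel, the cross-sectional area A = b * y = 5.3 * 2.7 = 14.31 m^2.
The wetted perimeter P = b + 2y = 5.3 + 2*2.7 = 10.7 m.
Hydraulic radius R = A/P = 14.31/10.7 = 1.3374 m.
Velocity V = (1/n)*R^(2/3)*S^(1/2) = (1/0.042)*1.3374^(2/3)*0.0033^(1/2) = 1.6603 m/s.
Discharge Q = A * V = 14.31 * 1.6603 = 23.758 m^3/s.

23.758


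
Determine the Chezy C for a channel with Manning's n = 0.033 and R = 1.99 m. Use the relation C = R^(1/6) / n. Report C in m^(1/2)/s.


The Chezy coefficient relates to Manning's n through C = R^(1/6) / n.
R^(1/6) = 1.99^(1/6) = 1.121525.
C = 1.121525 / 0.033 = 33.99 m^(1/2)/s.

33.99
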